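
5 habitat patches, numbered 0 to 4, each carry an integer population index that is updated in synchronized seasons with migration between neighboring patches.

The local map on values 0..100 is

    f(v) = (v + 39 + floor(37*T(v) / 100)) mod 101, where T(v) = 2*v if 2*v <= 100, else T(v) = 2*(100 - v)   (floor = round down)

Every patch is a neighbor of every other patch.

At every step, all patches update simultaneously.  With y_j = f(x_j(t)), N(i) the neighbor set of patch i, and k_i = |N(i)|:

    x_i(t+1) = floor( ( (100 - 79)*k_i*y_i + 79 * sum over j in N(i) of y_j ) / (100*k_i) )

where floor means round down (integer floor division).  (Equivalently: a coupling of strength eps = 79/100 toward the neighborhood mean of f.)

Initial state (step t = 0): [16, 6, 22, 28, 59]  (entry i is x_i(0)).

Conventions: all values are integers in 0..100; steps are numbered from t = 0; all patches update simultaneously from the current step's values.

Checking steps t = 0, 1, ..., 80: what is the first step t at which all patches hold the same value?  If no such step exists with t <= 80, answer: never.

Simulating step by step:
t=0: [16, 6, 22, 28, 59]  (not all equal)
t=1: [61, 61, 61, 61, 60]  (not all equal)
t=2: [27, 27, 27, 27, 27]  (all equal)

Answer: 2
Key observation: Synchronization is absorbing here: once all patches are equal they stay equal, and step 2 is the first all-equal step.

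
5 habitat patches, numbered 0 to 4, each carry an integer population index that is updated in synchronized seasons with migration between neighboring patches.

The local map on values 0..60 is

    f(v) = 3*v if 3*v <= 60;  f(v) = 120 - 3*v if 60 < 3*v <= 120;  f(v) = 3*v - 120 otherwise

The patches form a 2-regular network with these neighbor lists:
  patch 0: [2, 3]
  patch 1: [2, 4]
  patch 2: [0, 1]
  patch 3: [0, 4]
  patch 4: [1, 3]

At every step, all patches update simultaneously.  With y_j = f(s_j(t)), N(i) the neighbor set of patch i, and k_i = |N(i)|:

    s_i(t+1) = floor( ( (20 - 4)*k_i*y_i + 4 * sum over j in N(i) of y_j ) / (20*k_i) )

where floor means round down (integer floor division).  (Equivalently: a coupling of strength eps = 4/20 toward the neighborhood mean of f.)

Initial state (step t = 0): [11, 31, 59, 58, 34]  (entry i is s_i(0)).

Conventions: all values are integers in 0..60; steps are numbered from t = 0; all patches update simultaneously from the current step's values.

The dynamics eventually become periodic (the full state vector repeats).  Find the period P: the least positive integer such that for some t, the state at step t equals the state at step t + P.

Answer: 2
Key observation: The state at step 86, [24, 24, 24, 24, 24], reappears at step 88 — and no state repeats earlier — so the cycle the system enters has period 2.

Derivation:
t=0: [11, 31, 59, 58, 34]
t=1: [37, 29, 51, 48, 22]
t=2: [12, 35, 30, 25, 48]
t=3: [36, 17, 29, 42, 25]
t=4: [13, 48, 32, 10, 41]
t=5: [36, 21, 25, 28, 7]
t=6: [17, 52, 42, 32, 26]
t=7: [43, 33, 13, 28, 39]
t=8: [14, 21, 34, 30, 8]
t=9: [38, 49, 24, 30, 27]
t=10: [12, 30, 41, 28, 36]
t=11: [32, 25, 9, 33, 16]
t=12: [24, 43, 28, 24, 45]
t=13: [46, 12, 34, 44, 17]
t=14: [17, 35, 19, 16, 45]
t=15: [51, 19, 52, 45, 18]
t=16: [31, 54, 37, 20, 50]
t=17: [28, 37, 14, 53, 34]
t=18: [36, 13, 38, 36, 19]
t=19: [11, 37, 9, 16, 50]
t=20: [33, 12, 25, 44, 29]
t=21: [22, 36, 41, 15, 31]
t=22: [48, 12, 9, 44, 27]
t=23: [23, 35, 27, 15, 36]
t=24: [49, 17, 37, 42, 15]
t=25: [23, 46, 15, 12, 41]
t=26: [48, 19, 42, 34, 7]
t=27: [21, 48, 12, 18, 24]
t=28: [54, 27, 36, 53, 46]
t=29: [38, 34, 17, 37, 22]
t=30: [10, 24, 43, 13, 45]
t=31: [28, 40, 15, 35, 20]
t=32: [34, 10, 39, 21, 49]
t=33: [20, 27, 7, 50, 30]
t=34: [53, 36, 26, 33, 30]
t=35: [37, 16, 38, 23, 27]
t=36: [12, 42, 10, 45, 41]
t=37: [33, 8, 28, 15, 4]
t=38: [24, 24, 33, 39, 16]
t=39: [40, 45, 26, 12, 43]
t=40: [7, 17, 35, 29, 12]
t=41: [21, 45, 19, 32, 37]
t=42: [53, 18, 52, 25, 11]
t=43: [39, 50, 38, 43, 36]
t=44: [3, 25, 8, 8, 13]
t=45: [12, 42, 24, 24, 38]
t=46: [38, 10, 42, 42, 10]
t=47: [6, 27, 8, 8, 27]
t=48: [19, 37, 24, 24, 37]
t=49: [55, 12, 45, 45, 12]
t=50: [39, 33, 20, 20, 33]
t=51: [14, 24, 50, 50, 24]
t=52: [39, 46, 33, 33, 46]
t=53: [6, 18, 18, 18, 18]
t=54: [25, 54, 50, 50, 54]
t=55: [42, 40, 32, 32, 40]
t=56: [9, 2, 19, 19, 2]
t=57: [33, 11, 48, 48, 11]
t=58: [21, 32, 24, 24, 32]
t=59: [55, 26, 46, 46, 26]
t=60: [39, 39, 23, 23, 39]
t=61: [12, 7, 41, 41, 7]
t=62: [29, 19, 8, 8, 19]
t=63: [31, 53, 28, 28, 53]
t=64: [28, 38, 35, 35, 38]
t=65: [31, 6, 16, 16, 6]
t=66: [31, 21, 42, 42, 21]
t=67: [22, 51, 13, 13, 51]
t=68: [51, 33, 39, 39, 33]
t=69: [27, 19, 7, 7, 19]
t=70: [35, 53, 26, 26, 53]
t=71: [20, 39, 39, 39, 39]
t=72: [48, 3, 8, 8, 3]
t=73: [24, 10, 22, 22, 10]
t=74: [49, 32, 51, 51, 32]
t=75: [28, 24, 31, 31, 24]
t=76: [34, 45, 30, 30, 45]
t=77: [20, 16, 27, 27, 16]
t=78: [55, 47, 42, 42, 47]
t=79: [37, 19, 11, 11, 19]
t=80: [13, 54, 33, 33, 54]
t=81: [35, 39, 24, 24, 39]
t=82: [21, 7, 40, 40, 7]
t=83: [45, 18, 7, 7, 18]
t=84: [16, 50, 23, 23, 50]
t=85: [48, 32, 48, 48, 32]
t=86: [24, 24, 24, 24, 24]
t=87: [48, 48, 48, 48, 48]
t=88: [24, 24, 24, 24, 24]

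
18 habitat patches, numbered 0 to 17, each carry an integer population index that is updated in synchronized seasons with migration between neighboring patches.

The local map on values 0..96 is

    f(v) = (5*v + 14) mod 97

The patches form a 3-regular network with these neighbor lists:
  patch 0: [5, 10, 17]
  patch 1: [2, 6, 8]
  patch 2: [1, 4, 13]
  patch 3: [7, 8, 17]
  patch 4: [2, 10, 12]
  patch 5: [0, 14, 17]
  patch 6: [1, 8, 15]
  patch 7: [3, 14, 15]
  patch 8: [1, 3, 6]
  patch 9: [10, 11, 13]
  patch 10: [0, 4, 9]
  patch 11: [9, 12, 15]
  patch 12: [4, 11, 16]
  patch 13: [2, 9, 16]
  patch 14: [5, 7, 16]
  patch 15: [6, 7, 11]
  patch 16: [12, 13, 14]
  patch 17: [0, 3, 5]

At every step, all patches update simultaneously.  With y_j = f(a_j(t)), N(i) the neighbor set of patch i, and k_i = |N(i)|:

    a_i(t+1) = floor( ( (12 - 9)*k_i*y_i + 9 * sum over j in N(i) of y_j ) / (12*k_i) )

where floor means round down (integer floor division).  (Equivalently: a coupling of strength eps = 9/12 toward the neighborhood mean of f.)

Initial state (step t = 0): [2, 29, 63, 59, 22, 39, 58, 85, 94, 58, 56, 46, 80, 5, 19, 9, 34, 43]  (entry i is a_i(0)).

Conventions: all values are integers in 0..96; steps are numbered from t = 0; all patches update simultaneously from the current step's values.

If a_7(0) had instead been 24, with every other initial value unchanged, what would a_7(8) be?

Answer: a_7(8) = 52
Key observation: This trace re-runs the system from the modified initial state.

Derivation:
t=0: [2, 29, 63, 59, 22, 39, 58, 24, 94, 58, 56, 46, 80, 5, 19, 9, 34, 43]
t=1: [19, 52, 41, 46, 23, 21, 57, 31, 47, 26, 16, 37, 47, 44, 37, 39, 41, 23]
t=2: [40, 42, 44, 52, 51, 17, 39, 35, 48, 46, 46, 30, 29, 34, 31, 25, 31, 29]
t=3: [33, 36, 58, 73, 56, 39, 36, 71, 46, 63, 48, 55, 69, 62, 59, 54, 73, 41]
t=4: [45, 15, 12, 60, 36, 35, 35, 68, 34, 56, 45, 72, 63, 43, 49, 65, 51, 52]
t=5: [65, 85, 49, 63, 39, 70, 79, 49, 72, 41, 23, 43, 49, 46, 73, 71, 53, 60]
t=6: [44, 55, 45, 52, 44, 58, 58, 67, 48, 35, 30, 50, 50, 56, 77, 49, 72, 45]
t=7: [41, 53, 45, 60, 55, 27, 58, 53, 62, 58, 59, 74, 65, 55, 41, 51, 41, 44]
t=8: [33, 44, 80, 45, 51, 35, 51, 52, 38, 54, 37, 57, 65, 44, 46, 66, 48, 35]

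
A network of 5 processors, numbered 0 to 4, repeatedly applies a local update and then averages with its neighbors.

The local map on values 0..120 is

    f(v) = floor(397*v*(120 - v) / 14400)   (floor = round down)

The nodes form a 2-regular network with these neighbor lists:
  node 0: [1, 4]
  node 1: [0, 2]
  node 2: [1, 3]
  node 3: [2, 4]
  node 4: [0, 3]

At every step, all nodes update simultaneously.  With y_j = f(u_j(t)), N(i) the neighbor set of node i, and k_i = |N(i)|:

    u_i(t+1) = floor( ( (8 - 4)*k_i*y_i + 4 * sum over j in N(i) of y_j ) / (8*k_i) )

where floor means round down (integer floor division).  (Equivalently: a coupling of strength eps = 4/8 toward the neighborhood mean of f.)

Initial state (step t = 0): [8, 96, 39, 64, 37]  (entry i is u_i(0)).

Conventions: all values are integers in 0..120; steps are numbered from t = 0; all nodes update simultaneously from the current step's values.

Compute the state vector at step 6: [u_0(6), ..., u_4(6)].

Answer: [96, 96, 93, 93, 94]

Derivation:
t=0: [8, 96, 39, 64, 37]
t=1: [48, 59, 83, 91, 72]
t=2: [96, 94, 84, 80, 89]
t=3: [67, 70, 80, 83, 75]
t=4: [95, 94, 89, 87, 91]
t=5: [67, 68, 74, 76, 72]
t=6: [96, 96, 93, 93, 94]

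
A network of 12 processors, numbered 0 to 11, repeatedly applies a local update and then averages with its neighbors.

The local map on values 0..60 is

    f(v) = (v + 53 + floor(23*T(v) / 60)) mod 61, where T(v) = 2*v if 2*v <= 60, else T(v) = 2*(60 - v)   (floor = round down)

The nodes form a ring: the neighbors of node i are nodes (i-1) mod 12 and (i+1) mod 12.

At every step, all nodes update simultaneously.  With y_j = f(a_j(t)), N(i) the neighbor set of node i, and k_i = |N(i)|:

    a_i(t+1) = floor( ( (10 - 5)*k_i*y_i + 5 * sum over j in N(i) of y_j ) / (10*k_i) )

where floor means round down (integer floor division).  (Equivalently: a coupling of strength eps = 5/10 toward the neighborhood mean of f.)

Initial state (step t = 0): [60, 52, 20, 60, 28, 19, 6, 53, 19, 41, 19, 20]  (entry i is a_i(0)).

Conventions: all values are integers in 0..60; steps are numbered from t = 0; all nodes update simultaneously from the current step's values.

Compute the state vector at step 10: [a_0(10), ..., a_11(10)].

Simulating step by step:
t=0: [60, 52, 20, 60, 28, 19, 6, 53, 19, 41, 19, 20]
t=1: [45, 44, 39, 43, 39, 23, 19, 31, 36, 36, 31, 32]
t=2: [47, 47, 47, 47, 43, 34, 31, 40, 45, 45, 45, 45]
t=3: [48, 48, 48, 48, 47, 45, 45, 46, 47, 48, 48, 48]
t=4: [49, 49, 49, 48, 48, 48, 48, 48, 48, 48, 49, 49]
t=5: [49, 49, 49, 49, 49, 49, 49, 49, 49, 49, 49, 49]
t=6: [49, 49, 49, 49, 49, 49, 49, 49, 49, 49, 49, 49]
t=7: [49, 49, 49, 49, 49, 49, 49, 49, 49, 49, 49, 49]
t=8: [49, 49, 49, 49, 49, 49, 49, 49, 49, 49, 49, 49]
t=9: [49, 49, 49, 49, 49, 49, 49, 49, 49, 49, 49, 49]
t=10: [49, 49, 49, 49, 49, 49, 49, 49, 49, 49, 49, 49]

Answer: [49, 49, 49, 49, 49, 49, 49, 49, 49, 49, 49, 49]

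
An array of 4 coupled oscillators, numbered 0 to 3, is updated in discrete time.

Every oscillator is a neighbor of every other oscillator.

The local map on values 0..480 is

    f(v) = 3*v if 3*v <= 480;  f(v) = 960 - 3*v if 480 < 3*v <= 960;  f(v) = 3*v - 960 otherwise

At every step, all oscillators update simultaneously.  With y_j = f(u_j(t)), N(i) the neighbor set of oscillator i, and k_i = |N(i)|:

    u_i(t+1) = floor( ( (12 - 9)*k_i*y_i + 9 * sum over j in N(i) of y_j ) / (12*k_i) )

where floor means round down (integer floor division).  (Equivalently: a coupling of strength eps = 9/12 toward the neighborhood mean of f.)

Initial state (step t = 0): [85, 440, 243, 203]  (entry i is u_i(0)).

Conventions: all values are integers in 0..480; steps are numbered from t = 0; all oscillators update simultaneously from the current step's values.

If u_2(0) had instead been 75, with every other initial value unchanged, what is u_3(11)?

Answer: u_3(11) = 273
Key observation: This trace re-runs the system from the modified initial state.

Derivation:
t=0: [85, 440, 75, 203]
t=1: [297, 297, 297, 297]
t=2: [69, 69, 69, 69]
t=3: [207, 207, 207, 207]
t=4: [339, 339, 339, 339]
t=5: [57, 57, 57, 57]
t=6: [171, 171, 171, 171]
t=7: [447, 447, 447, 447]
t=8: [381, 381, 381, 381]
t=9: [183, 183, 183, 183]
t=10: [411, 411, 411, 411]
t=11: [273, 273, 273, 273]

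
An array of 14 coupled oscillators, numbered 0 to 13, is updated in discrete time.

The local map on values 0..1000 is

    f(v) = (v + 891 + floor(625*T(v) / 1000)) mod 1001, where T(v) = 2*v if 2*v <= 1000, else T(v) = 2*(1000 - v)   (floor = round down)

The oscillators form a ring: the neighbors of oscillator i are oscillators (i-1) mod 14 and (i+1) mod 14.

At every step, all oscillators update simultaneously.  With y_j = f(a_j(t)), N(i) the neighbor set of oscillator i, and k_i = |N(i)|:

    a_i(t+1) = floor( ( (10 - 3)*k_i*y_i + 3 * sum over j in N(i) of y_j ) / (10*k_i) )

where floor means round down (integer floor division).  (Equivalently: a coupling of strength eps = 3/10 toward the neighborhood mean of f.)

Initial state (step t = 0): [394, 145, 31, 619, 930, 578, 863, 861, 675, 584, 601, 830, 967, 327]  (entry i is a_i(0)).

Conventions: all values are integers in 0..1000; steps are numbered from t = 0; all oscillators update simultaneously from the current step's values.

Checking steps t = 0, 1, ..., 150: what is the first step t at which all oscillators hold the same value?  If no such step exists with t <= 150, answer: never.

Simulating step by step:
t=0: [394, 145, 31, 619, 930, 578, 863, 861, 675, 584, 601, 830, 967, 327]  (not all equal)
t=1: [669, 411, 852, 969, 931, 971, 934, 931, 967, 989, 981, 935, 862, 688]  (not all equal)
t=2: [947, 854, 905, 903, 904, 899, 904, 905, 898, 893, 895, 906, 927, 962]  (not all equal)
t=3: [905, 920, 915, 913, 914, 914, 914, 913, 914, 915, 915, 912, 907, 900]  (not all equal)
t=4: [912, 910, 910, 911, 911, 911, 911, 911, 911, 911, 911, 912, 913, 914]  (not all equal)
t=5: [911, 912, 912, 912, 912, 912, 912, 912, 912, 912, 912, 911, 911, 911]  (not all equal)
t=6: [912, 912, 912, 912, 912, 912, 912, 912, 912, 912, 912, 912, 912, 912]  (all equal)

Answer: 6
Key observation: Synchronization is absorbing here: once all oscillators are equal they stay equal, and step 6 is the first all-equal step.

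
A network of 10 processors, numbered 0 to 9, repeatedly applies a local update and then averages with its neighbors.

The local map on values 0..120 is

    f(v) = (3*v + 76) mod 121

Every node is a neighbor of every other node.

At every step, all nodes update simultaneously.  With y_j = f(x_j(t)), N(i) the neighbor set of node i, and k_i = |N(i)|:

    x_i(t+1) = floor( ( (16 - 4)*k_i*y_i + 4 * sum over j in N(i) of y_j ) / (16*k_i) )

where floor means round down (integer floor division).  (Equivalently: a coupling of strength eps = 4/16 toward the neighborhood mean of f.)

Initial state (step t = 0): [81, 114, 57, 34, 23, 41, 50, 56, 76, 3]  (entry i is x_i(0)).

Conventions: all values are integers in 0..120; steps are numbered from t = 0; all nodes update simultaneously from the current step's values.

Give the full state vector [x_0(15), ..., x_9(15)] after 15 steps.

Simulating step by step:
t=0: [81, 114, 57, 34, 23, 41, 50, 56, 76, 3]
t=1: [70, 55, 18, 56, 32, 71, 91, 16, 60, 76]
t=2: [44, 99, 19, 14, 49, 46, 90, 14, 22, 57]
t=3: [81, 25, 27, 103, 92, 85, 93, 103, 33, 22]
t=4: [71, 37, 41, 31, 95, 80, 97, 31, 54, 31]
t=5: [51, 65, 74, 52, 103, 71, 20, 52, 102, 52]
t=6: [95, 38, 57, 97, 33, 51, 28, 97, 31, 97]
t=7: [98, 62, 16, 15, 51, 90, 40, 15, 47, 15]
t=8: [16, 25, 13, 11, 89, 86, 65, 11, 80, 11]
t=9: [23, 43, 104, 100, 94, 87, 42, 100, 74, 100]
t=10: [31, 75, 32, 23, 98, 83, 72, 23, 54, 23]
t=11: [48, 56, 50, 30, 18, 73, 49, 30, 98, 30]
t=12: [85, 15, 90, 46, 20, 52, 87, 46, 19, 46]
t=13: [83, 19, 94, 86, 30, 99, 88, 86, 28, 86]
t=14: [78, 27, 102, 85, 51, 26, 89, 85, 47, 85]
t=15: [69, 46, 33, 84, 98, 44, 93, 84, 89, 84]

Answer: [69, 46, 33, 84, 98, 44, 93, 84, 89, 84]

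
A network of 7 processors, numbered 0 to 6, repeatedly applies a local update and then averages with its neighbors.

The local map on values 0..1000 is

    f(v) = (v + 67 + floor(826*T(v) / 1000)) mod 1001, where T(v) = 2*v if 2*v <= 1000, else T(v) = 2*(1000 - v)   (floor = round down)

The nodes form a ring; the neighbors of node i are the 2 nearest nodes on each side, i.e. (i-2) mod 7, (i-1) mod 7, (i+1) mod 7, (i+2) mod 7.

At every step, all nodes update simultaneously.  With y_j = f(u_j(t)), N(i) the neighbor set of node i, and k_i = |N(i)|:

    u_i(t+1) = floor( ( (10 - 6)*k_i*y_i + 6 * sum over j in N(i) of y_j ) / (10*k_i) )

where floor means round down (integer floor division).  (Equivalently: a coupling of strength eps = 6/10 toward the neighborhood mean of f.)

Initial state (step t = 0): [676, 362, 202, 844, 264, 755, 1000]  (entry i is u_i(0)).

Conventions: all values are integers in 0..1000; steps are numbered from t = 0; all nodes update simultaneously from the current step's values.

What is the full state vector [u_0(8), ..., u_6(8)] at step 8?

Answer: [662, 663, 661, 655, 649, 651, 654]

Derivation:
t=0: [676, 362, 202, 844, 264, 755, 1000]
t=1: [248, 177, 426, 309, 465, 281, 220]
t=2: [618, 582, 444, 630, 501, 708, 615]
t=3: [299, 312, 299, 307, 324, 301, 321]
t=4: [874, 885, 877, 884, 898, 883, 898]
t=5: [143, 141, 142, 140, 136, 139, 137]
t=6: [440, 439, 439, 436, 432, 435, 434]
t=7: [227, 227, 226, 222, 217, 219, 220]
t=8: [662, 663, 661, 655, 649, 651, 654]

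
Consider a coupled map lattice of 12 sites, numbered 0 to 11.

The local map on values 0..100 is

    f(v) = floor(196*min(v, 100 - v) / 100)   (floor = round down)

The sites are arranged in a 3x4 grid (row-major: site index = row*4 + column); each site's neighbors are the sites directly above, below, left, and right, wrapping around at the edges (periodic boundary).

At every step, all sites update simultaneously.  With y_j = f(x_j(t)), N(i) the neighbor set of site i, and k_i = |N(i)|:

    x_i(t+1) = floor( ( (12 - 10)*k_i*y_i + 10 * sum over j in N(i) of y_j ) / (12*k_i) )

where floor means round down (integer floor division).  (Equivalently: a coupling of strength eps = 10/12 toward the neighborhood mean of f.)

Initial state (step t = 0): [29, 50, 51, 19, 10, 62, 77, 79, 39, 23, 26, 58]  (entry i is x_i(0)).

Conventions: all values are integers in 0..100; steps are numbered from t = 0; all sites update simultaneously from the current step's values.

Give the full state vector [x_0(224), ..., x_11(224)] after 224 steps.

Answer: [50, 48, 48, 50, 50, 48, 48, 50, 50, 48, 48, 50]
Key observation: The state at step 17, [12, 15, 15, 12, 12, 15, 15, 12, 12, 15, 15, 12], reappears at step 27: the system is in a cycle of period 10 from step 17 on.  Therefore the state at step 224 equals the state at step 17 + ((224 - 17) mod 10) = 24, which is [50, 48, 48, 50, 50, 48, 48, 50, 50, 48, 48, 50].

Derivation:
t=0: [29, 50, 51, 19, 10, 62, 77, 79, 39, 23, 26, 58]
t=1: [57, 72, 63, 63, 54, 55, 61, 44, 54, 69, 64, 56]
t=2: [77, 72, 68, 80, 87, 73, 78, 81, 81, 72, 72, 80]
t=3: [39, 53, 49, 44, 39, 45, 49, 36, 40, 50, 50, 41]
t=4: [81, 89, 93, 81, 77, 90, 89, 82, 81, 90, 93, 82]
t=5: [35, 21, 21, 31, 34, 25, 20, 34, 34, 21, 20, 31]
t=6: [59, 48, 44, 58, 62, 47, 47, 57, 59, 47, 44, 58]
t=7: [82, 88, 88, 82, 82, 88, 87, 82, 81, 88, 87, 82]
t=8: [32, 25, 26, 32, 32, 25, 26, 32, 32, 26, 26, 33]
t=9: [59, 52, 52, 59, 59, 52, 52, 59, 59, 52, 52, 59]
t=10: [82, 91, 91, 82, 82, 91, 91, 82, 82, 91, 91, 82]
t=11: [31, 20, 20, 31, 31, 20, 20, 31, 31, 20, 20, 31]
t=12: [55, 43, 43, 55, 55, 43, 43, 55, 55, 43, 43, 55]
t=13: [87, 84, 84, 87, 87, 84, 84, 87, 87, 84, 84, 87]
t=14: [26, 29, 29, 26, 26, 29, 29, 26, 26, 29, 29, 26]
t=15: [51, 54, 54, 51, 51, 54, 54, 51, 51, 54, 54, 51]
t=16: [94, 91, 91, 94, 94, 91, 91, 94, 94, 91, 91, 94]
t=17: [12, 15, 15, 12, 12, 15, 15, 12, 12, 15, 15, 12]
t=18: [24, 27, 27, 24, 24, 27, 27, 24, 24, 27, 27, 24]
t=19: [48, 50, 50, 48, 48, 50, 50, 48, 48, 50, 50, 48]
t=20: [94, 97, 97, 94, 94, 97, 97, 94, 94, 97, 97, 94]
t=21: [9, 6, 6, 9, 9, 6, 6, 9, 9, 6, 6, 9]
t=22: [15, 12, 12, 15, 15, 12, 12, 15, 15, 12, 12, 15]
t=23: [27, 24, 24, 27, 27, 24, 24, 27, 27, 24, 24, 27]
t=24: [50, 48, 48, 50, 50, 48, 48, 50, 50, 48, 48, 50]
t=25: [97, 94, 94, 97, 97, 94, 94, 97, 97, 94, 94, 97]
t=26: [6, 9, 9, 6, 6, 9, 9, 6, 6, 9, 9, 6]
t=27: [12, 15, 15, 12, 12, 15, 15, 12, 12, 15, 15, 12]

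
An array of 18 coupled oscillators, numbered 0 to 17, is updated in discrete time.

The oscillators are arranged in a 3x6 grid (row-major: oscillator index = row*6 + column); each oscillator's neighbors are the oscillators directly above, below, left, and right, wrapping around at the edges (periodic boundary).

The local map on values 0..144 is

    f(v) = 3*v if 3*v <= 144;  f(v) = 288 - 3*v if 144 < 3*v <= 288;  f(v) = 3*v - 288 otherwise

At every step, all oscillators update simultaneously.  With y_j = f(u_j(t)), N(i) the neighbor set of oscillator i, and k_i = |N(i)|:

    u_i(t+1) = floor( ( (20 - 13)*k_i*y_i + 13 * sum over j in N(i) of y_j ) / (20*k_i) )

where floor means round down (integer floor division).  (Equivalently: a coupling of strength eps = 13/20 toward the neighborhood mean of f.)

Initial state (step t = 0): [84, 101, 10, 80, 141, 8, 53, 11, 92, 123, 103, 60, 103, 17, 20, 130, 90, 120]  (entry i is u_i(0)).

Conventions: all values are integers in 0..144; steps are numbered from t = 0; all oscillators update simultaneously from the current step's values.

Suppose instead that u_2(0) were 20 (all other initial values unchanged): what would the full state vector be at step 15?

Answer: [41, 104, 71, 117, 113, 47, 41, 104, 73, 119, 116, 49, 41, 104, 72, 118, 114, 48]
Key observation: This trace re-runs the system from the modified initial state.

Derivation:
t=0: [84, 101, 20, 80, 141, 8, 53, 11, 92, 123, 103, 60, 103, 17, 20, 130, 90, 120]
t=1: [43, 34, 42, 78, 65, 65, 77, 45, 42, 58, 62, 77, 54, 38, 57, 69, 59, 52]
t=2: [106, 117, 108, 86, 91, 99, 92, 112, 124, 98, 96, 82, 114, 117, 113, 92, 105, 109]
t=3: [32, 50, 49, 21, 15, 23, 32, 52, 52, 22, 14, 24, 42, 57, 49, 22, 20, 35]
t=4: [103, 127, 126, 73, 53, 75, 102, 124, 124, 72, 54, 75, 111, 128, 123, 76, 62, 89]
t=5: [42, 79, 84, 81, 103, 60, 40, 76, 82, 80, 103, 59, 41, 82, 81, 73, 90, 51]
t=6: [109, 60, 42, 44, 38, 101, 110, 62, 45, 45, 39, 101, 111, 60, 46, 49, 46, 105]
t=7: [47, 98, 127, 130, 105, 36, 47, 99, 128, 132, 106, 37, 50, 101, 131, 137, 113, 44]
t=8: [113, 44, 82, 92, 56, 104, 114, 45, 84, 94, 58, 105, 118, 47, 89, 102, 68, 112]
t=9: [62, 106, 47, 34, 80, 48, 64, 106, 45, 31, 78, 48, 70, 106, 45, 26, 78, 49]
t=10: [92, 59, 114, 94, 74, 121, 91, 57, 112, 92, 73, 121, 87, 54, 109, 89, 71, 117]
t=11: [41, 89, 52, 26, 59, 61, 42, 89, 52, 27, 61, 62, 44, 91, 54, 28, 61, 63]
t=12: [105, 54, 104, 93, 102, 107, 105, 55, 104, 93, 101, 106, 105, 54, 103, 92, 101, 106]
t=13: [44, 92, 37, 13, 18, 28, 43, 92, 37, 12, 16, 27, 43, 92, 37, 12, 17, 27]
t=14: [103, 47, 83, 52, 54, 85, 102, 47, 82, 50, 52, 83, 102, 47, 82, 51, 53, 84]
t=15: [41, 104, 71, 117, 113, 47, 41, 104, 73, 119, 116, 49, 41, 104, 72, 118, 114, 48]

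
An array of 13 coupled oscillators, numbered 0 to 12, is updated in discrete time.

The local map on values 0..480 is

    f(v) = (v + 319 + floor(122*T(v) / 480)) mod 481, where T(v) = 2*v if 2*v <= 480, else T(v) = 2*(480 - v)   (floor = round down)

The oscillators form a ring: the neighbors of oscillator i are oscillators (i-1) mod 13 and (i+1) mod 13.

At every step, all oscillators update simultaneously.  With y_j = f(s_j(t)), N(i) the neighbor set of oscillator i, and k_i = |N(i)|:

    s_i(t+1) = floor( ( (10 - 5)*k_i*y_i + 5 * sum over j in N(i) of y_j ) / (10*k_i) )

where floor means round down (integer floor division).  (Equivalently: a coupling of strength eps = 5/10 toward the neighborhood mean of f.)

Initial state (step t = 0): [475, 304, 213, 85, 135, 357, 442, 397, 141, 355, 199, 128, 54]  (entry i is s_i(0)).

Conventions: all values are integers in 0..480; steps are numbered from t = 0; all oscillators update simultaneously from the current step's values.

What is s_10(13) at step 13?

Simulating step by step:
t=0: [475, 304, 213, 85, 135, 357, 442, 397, 141, 355, 199, 128, 54]
t=1: [315, 234, 249, 273, 196, 213, 283, 225, 158, 175, 140, 150, 286]
t=2: [221, 205, 203, 192, 160, 168, 194, 162, 107, 81, 65, 99, 186]
t=3: [151, 152, 140, 119, 94, 97, 108, 193, 370, 444, 435, 367, 218]
t=4: [90, 62, 45, 135, 350, 347, 148, 130, 238, 289, 288, 246, 164]
t=5: [351, 416, 306, 180, 200, 204, 102, 81, 162, 216, 218, 178, 206]
t=6: [235, 264, 214, 147, 133, 225, 382, 359, 192, 143, 150, 131, 164]
t=7: [170, 193, 147, 79, 78, 165, 243, 228, 141, 74, 54, 54, 99]
t=8: [196, 102, 171, 342, 349, 202, 167, 153, 177, 327, 407, 417, 357]
t=9: [248, 293, 228, 212, 224, 156, 97, 82, 129, 217, 273, 278, 233]
t=10: [205, 209, 186, 167, 145, 196, 361, 345, 167, 144, 203, 210, 199]
t=11: [146, 142, 119, 88, 83, 145, 225, 212, 121, 85, 124, 147, 144]
t=12: [55, 44, 134, 340, 348, 183, 141, 127, 161, 234, 139, 49, 56]
t=13: [397, 302, 178, 197, 217, 132, 60, 47, 94, 126, 169, 308, 399]

Answer: s_10(13) = 169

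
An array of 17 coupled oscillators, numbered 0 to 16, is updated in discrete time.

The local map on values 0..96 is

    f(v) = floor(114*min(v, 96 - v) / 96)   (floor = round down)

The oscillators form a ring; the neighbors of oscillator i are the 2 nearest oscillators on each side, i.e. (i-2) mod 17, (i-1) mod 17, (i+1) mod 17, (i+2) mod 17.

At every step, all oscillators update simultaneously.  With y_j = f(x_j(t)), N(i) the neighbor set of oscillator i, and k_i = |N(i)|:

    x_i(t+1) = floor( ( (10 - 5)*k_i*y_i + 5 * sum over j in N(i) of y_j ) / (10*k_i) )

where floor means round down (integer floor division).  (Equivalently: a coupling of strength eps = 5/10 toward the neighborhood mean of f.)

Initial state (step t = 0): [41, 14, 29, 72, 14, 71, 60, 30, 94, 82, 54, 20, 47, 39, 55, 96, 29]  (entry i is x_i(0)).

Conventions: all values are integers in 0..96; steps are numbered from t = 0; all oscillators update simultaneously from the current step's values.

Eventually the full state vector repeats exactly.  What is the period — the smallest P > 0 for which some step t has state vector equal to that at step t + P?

Answer: 8
Key observation: The state at step 24, [55, 55, 55, 55, 55, 55, 55, 55, 56, 56, 57, 57, 56, 56, 55, 55, 55], reappears at step 32 — and no state repeats earlier — so the cycle the system enters has period 8.

Derivation:
t=0: [41, 14, 29, 72, 14, 71, 60, 30, 94, 82, 54, 20, 47, 39, 55, 96, 29]
t=1: [34, 26, 30, 25, 24, 29, 31, 28, 18, 21, 36, 32, 48, 38, 40, 22, 31]
t=2: [35, 32, 33, 30, 30, 32, 32, 30, 27, 28, 38, 40, 50, 43, 44, 34, 35]
t=3: [40, 38, 38, 36, 36, 36, 36, 35, 34, 36, 43, 46, 51, 49, 49, 43, 41]
t=4: [47, 45, 44, 42, 42, 41, 41, 41, 42, 44, 49, 52, 53, 54, 53, 51, 48]
t=5: [54, 53, 51, 49, 49, 48, 48, 48, 49, 51, 53, 51, 51, 50, 51, 53, 55]
t=6: [49, 51, 52, 54, 55, 56, 56, 56, 54, 53, 52, 52, 52, 53, 52, 51, 49]
t=7: [54, 52, 51, 49, 48, 47, 47, 47, 49, 50, 51, 51, 51, 51, 52, 53, 54]
t=8: [50, 51, 53, 54, 55, 55, 55, 54, 54, 54, 53, 53, 52, 52, 51, 50, 50]
t=9: [53, 52, 51, 49, 48, 48, 48, 48, 49, 49, 50, 51, 51, 52, 53, 53, 53]
t=10: [51, 52, 53, 54, 56, 56, 56, 56, 55, 54, 54, 53, 52, 52, 51, 51, 51]
t=11: [52, 51, 50, 49, 47, 47, 47, 47, 48, 48, 49, 50, 51, 52, 52, 52, 52]
t=12: [52, 53, 53, 54, 54, 55, 55, 55, 56, 56, 55, 54, 53, 52, 52, 52, 52]
t=13: [51, 51, 50, 49, 49, 48, 48, 47, 47, 47, 48, 49, 50, 51, 51, 52, 51]
t=14: [53, 53, 54, 54, 55, 56, 56, 55, 55, 55, 55, 54, 54, 53, 53, 52, 52]
t=15: [51, 50, 49, 48, 48, 47, 47, 47, 47, 48, 48, 49, 49, 50, 51, 51, 51]
t=16: [53, 54, 55, 56, 56, 55, 55, 55, 55, 56, 56, 55, 54, 54, 53, 53, 53]
t=17: [50, 49, 48, 47, 47, 47, 47, 47, 47, 47, 47, 48, 48, 49, 50, 50, 50]
t=18: [54, 55, 55, 55, 55, 55, 55, 55, 55, 55, 55, 56, 56, 55, 54, 54, 54]
t=19: [48, 48, 48, 48, 48, 48, 48, 48, 48, 47, 47, 47, 47, 48, 48, 48, 48]
t=20: [57, 57, 57, 57, 57, 57, 57, 56, 56, 55, 55, 55, 55, 56, 56, 57, 57]
t=21: [46, 46, 46, 46, 46, 46, 46, 46, 47, 47, 47, 47, 47, 47, 46, 46, 46]
t=22: [54, 54, 54, 54, 54, 54, 54, 54, 54, 54, 55, 55, 54, 54, 54, 54, 54]
t=23: [49, 49, 49, 49, 49, 49, 49, 49, 48, 48, 48, 48, 48, 48, 49, 49, 49]
t=24: [55, 55, 55, 55, 55, 55, 55, 55, 56, 56, 57, 57, 56, 56, 55, 55, 55]
t=25: [48, 48, 48, 48, 48, 48, 47, 47, 47, 46, 46, 46, 46, 47, 47, 47, 48]
t=26: [56, 57, 57, 57, 56, 56, 55, 55, 54, 54, 54, 54, 54, 54, 55, 55, 56]
t=27: [46, 46, 46, 46, 46, 47, 47, 48, 48, 48, 49, 49, 48, 48, 48, 47, 47]
t=28: [54, 54, 54, 54, 54, 55, 55, 56, 56, 56, 55, 55, 56, 56, 56, 55, 55]
t=29: [48, 48, 49, 48, 48, 48, 47, 47, 47, 47, 47, 47, 47, 47, 47, 47, 48]
t=30: [56, 56, 56, 56, 56, 56, 55, 55, 55, 55, 55, 55, 55, 55, 55, 55, 56]
t=31: [47, 47, 47, 47, 47, 47, 47, 47, 48, 48, 48, 48, 48, 48, 47, 47, 47]
t=32: [55, 55, 55, 55, 55, 55, 55, 55, 56, 56, 57, 57, 56, 56, 55, 55, 55]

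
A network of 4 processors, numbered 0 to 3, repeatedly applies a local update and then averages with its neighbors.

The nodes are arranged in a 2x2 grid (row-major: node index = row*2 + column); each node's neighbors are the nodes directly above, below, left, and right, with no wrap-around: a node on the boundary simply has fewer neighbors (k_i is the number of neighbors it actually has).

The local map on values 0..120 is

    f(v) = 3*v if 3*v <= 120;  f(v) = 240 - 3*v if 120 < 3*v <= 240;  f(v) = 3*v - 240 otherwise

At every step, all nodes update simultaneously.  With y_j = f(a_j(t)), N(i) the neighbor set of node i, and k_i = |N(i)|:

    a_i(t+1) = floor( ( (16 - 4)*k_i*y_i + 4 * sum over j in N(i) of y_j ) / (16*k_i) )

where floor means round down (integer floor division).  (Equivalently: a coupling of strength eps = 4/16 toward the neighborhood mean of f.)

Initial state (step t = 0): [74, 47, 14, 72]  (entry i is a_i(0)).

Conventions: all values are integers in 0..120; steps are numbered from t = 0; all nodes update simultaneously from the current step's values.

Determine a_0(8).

Simulating step by step:
t=0: [74, 47, 14, 72]
t=1: [31, 79, 36, 35]
t=2: [83, 27, 105, 92]
t=3: [26, 66, 61, 46]
t=4: [70, 54, 65, 88]
t=5: [37, 65, 40, 33]
t=6: [103, 60, 116, 94]
t=7: [72, 58, 94, 52]
t=8: [31, 63, 45, 76]

Answer: a_0(8) = 31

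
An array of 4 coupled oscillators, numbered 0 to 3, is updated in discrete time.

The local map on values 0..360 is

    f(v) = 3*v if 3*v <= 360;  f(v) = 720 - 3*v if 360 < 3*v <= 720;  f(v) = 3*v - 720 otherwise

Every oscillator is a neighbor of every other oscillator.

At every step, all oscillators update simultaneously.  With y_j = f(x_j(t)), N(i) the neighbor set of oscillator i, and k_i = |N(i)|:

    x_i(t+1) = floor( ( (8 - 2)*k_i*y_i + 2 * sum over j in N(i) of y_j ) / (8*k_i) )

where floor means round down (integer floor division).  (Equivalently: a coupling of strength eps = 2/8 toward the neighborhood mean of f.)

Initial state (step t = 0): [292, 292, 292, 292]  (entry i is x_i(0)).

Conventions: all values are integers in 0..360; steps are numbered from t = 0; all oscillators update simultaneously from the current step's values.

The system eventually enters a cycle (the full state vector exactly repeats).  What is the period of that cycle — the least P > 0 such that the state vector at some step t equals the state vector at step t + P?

Simulating step by step:
t=0: [292, 292, 292, 292]
t=1: [156, 156, 156, 156]
t=2: [252, 252, 252, 252]
t=3: [36, 36, 36, 36]
t=4: [108, 108, 108, 108]
t=5: [324, 324, 324, 324]
t=6: [252, 252, 252, 252]

Answer: 4
Key observation: The state at step 2, [252, 252, 252, 252], reappears at step 6 — and no state repeats earlier — so the cycle the system enters has period 4.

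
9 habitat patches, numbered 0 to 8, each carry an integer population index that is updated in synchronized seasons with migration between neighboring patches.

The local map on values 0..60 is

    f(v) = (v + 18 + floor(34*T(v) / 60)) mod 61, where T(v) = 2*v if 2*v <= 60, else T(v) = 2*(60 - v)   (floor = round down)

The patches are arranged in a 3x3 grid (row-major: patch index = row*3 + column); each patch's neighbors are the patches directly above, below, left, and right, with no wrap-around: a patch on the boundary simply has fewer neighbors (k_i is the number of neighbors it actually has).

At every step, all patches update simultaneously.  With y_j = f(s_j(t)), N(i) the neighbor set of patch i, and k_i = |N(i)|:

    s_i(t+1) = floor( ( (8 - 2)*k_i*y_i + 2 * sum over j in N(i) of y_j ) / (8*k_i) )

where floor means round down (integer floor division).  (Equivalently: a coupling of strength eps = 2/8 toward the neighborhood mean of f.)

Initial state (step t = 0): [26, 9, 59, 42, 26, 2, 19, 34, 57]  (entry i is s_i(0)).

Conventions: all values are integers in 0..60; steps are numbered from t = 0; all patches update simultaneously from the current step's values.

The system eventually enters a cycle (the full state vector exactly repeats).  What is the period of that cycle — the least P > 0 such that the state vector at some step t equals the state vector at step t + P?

Simulating step by step:
t=0: [26, 9, 59, 42, 26, 2, 19, 34, 57]
t=1: [16, 31, 20, 21, 15, 20, 48, 22, 18]
t=2: [41, 28, 55, 10, 42, 58, 14, 12, 49]
t=3: [21, 16, 16, 36, 21, 17, 45, 39, 21]
t=4: [9, 43, 52, 16, 9, 45, 19, 16, 9]
t=5: [36, 21, 18, 50, 36, 21, 56, 50, 36]
t=6: [17, 8, 42, 18, 17, 8, 17, 18, 17]
t=7: [51, 36, 23, 55, 51, 36, 54, 55, 51]
t=8: [18, 18, 9, 17, 18, 18, 17, 17, 18]
t=9: [55, 54, 41, 54, 55, 54, 54, 54, 55]
t=10: [17, 17, 18, 17, 17, 17, 17, 17, 17]
t=11: [54, 54, 55, 54, 54, 54, 54, 54, 54]
t=12: [17, 17, 17, 17, 17, 17, 17, 17, 17]
t=13: [54, 54, 54, 54, 54, 54, 54, 54, 54]
t=14: [17, 17, 17, 17, 17, 17, 17, 17, 17]

Answer: 2
Key observation: The state at step 12, [17, 17, 17, 17, 17, 17, 17, 17, 17], reappears at step 14 — and no state repeats earlier — so the cycle the system enters has period 2.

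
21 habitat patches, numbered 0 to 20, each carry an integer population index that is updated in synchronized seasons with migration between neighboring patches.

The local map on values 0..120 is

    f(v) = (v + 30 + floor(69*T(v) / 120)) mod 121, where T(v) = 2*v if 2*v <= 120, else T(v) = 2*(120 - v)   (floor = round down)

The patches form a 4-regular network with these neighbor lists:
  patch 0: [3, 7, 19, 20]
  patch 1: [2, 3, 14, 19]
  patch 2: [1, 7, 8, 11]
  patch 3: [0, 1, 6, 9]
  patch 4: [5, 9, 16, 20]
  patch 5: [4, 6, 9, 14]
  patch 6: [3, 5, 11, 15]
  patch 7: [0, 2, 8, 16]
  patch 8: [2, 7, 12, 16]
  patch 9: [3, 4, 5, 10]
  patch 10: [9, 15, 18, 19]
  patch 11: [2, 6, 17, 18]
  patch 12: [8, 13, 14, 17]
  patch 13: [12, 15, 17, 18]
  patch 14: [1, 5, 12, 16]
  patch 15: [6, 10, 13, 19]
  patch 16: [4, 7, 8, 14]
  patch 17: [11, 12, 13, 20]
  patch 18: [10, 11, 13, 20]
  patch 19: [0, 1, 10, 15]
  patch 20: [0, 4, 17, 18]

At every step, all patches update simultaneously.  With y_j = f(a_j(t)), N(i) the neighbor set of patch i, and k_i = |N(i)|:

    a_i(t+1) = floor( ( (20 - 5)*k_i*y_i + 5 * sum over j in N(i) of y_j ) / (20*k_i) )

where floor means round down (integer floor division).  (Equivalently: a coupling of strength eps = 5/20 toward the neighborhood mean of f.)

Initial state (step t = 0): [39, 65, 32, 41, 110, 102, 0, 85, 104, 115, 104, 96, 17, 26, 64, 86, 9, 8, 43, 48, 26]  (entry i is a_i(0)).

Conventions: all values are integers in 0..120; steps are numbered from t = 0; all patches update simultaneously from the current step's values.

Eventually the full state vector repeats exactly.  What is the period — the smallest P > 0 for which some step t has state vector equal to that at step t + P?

Simulating step by step:
t=0: [39, 65, 32, 41, 110, 102, 0, 85, 104, 115, 104, 96, 17, 26, 64, 86, 9, 8, 43, 48, 26]
t=1: [100, 44, 81, 101, 34, 31, 35, 43, 38, 34, 28, 35, 62, 73, 39, 35, 45, 52, 15, 22, 75]
t=2: [33, 18, 39, 38, 92, 98, 99, 12, 88, 97, 89, 92, 45, 41, 93, 98, 24, 28, 63, 72, 39]
t=3: [94, 69, 96, 97, 40, 32, 37, 61, 40, 37, 33, 41, 20, 98, 36, 37, 70, 84, 46, 41, 101]
t=4: [37, 45, 43, 41, 104, 101, 104, 41, 98, 103, 96, 99, 72, 37, 95, 104, 50, 41, 22, 105, 35]
t=5: [105, 15, 12, 99, 34, 31, 36, 98, 34, 36, 34, 38, 45, 98, 29, 35, 25, 106, 75, 34, 99]
t=6: [35, 64, 60, 43, 97, 97, 101, 41, 88, 101, 99, 97, 19, 35, 84, 100, 82, 34, 43, 96, 36]
t=7: [94, 34, 42, 13, 36, 32, 29, 101, 41, 29, 30, 34, 69, 91, 36, 36, 39, 96, 18, 36, 95]
t=8: [38, 101, 112, 62, 101, 98, 91, 47, 107, 91, 93, 96, 45, 39, 102, 100, 107, 36, 67, 101, 38]
t=9: [95, 31, 28, 40, 36, 32, 33, 20, 27, 33, 33, 36, 21, 96, 29, 37, 28, 96, 45, 36, 101]
t=10: [44, 97, 90, 107, 100, 98, 101, 73, 86, 101, 95, 94, 71, 37, 91, 102, 90, 39, 20, 101, 34]
t=11: [14, 31, 33, 28, 36, 31, 31, 33, 34, 31, 34, 39, 45, 97, 33, 35, 33, 102, 72, 29, 91]
t=12: [64, 95, 100, 89, 100, 96, 97, 97, 96, 96, 97, 101, 20, 35, 93, 98, 100, 34, 44, 91, 39]
t=13: [40, 32, 31, 33, 37, 32, 32, 32, 34, 32, 30, 33, 71, 91, 35, 36, 32, 97, 19, 33, 95]
t=14: [107, 98, 96, 100, 102, 99, 98, 99, 97, 98, 93, 93, 44, 40, 99, 100, 99, 36, 68, 100, 44]
t=15: [28, 32, 32, 31, 29, 31, 32, 31, 30, 32, 33, 37, 20, 98, 30, 37, 31, 89, 38, 31, 15]
t=16: [89, 97, 98, 96, 91, 95, 99, 95, 93, 97, 100, 103, 70, 44, 93, 102, 95, 42, 102, 96, 66]
t=17: [33, 32, 32, 32, 33, 32, 31, 32, 33, 32, 31, 36, 38, 15, 33, 29, 32, 96, 29, 32, 41]
t=18: [100, 98, 98, 98, 100, 98, 96, 98, 100, 98, 95, 100, 101, 66, 100, 91, 98, 48, 92, 97, 108]
t=19: [31, 32, 32, 32, 31, 32, 32, 32, 31, 32, 32, 30, 30, 34, 31, 33, 32, 17, 32, 32, 29]
t=20: [96, 97, 97, 97, 96, 97, 97, 97, 96, 97, 98, 93, 93, 99, 96, 99, 97, 73, 97, 98, 91]
t=21: [32, 32, 32, 32, 32, 32, 32, 32, 32, 32, 32, 33, 33, 32, 32, 32, 32, 35, 32, 32, 33]
t=22: [98, 98, 98, 98, 98, 98, 98, 98, 98, 98, 98, 99, 99, 98, 98, 98, 98, 103, 98, 98, 99]
t=23: [32, 32, 32, 32, 32, 32, 32, 32, 32, 32, 32, 31, 31, 31, 32, 32, 32, 31, 32, 32, 31]
t=24: [97, 98, 97, 98, 97, 98, 97, 98, 97, 98, 98, 96, 96, 96, 97, 97, 98, 96, 97, 98, 96]
t=25: [32, 32, 32, 32, 32, 32, 32, 32, 32, 32, 32, 32, 32, 32, 32, 32, 32, 32, 32, 32, 32]
t=26: [98, 98, 98, 98, 98, 98, 98, 98, 98, 98, 98, 98, 98, 98, 98, 98, 98, 98, 98, 98, 98]
t=27: [32, 32, 32, 32, 32, 32, 32, 32, 32, 32, 32, 32, 32, 32, 32, 32, 32, 32, 32, 32, 32]

Answer: 2
Key observation: The state at step 25, [32, 32, 32, 32, 32, 32, 32, 32, 32, 32, 32, 32, 32, 32, 32, 32, 32, 32, 32, 32, 32], reappears at step 27 — and no state repeats earlier — so the cycle the system enters has period 2.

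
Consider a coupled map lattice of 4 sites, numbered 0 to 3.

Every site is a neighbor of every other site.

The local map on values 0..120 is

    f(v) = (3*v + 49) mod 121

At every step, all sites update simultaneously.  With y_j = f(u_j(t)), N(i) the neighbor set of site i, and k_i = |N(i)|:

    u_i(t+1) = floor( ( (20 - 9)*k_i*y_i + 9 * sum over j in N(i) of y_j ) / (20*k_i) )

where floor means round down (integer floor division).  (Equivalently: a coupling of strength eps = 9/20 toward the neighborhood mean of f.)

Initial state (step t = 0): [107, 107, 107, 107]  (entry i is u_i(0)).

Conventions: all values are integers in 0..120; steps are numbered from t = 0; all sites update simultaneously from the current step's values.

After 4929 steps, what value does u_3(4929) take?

Answer: u_3(4929) = 100
Key observation: The state at step 0, [107, 107, 107, 107], reappears at step 5: the system is in a cycle of period 5 from step 0 on.  Therefore the state at step 4929 equals the state at step 0 + ((4929 - 0) mod 5) = 4, which is [100, 100, 100, 100].

Derivation:
t=0: [107, 107, 107, 107]
t=1: [7, 7, 7, 7]
t=2: [70, 70, 70, 70]
t=3: [17, 17, 17, 17]
t=4: [100, 100, 100, 100]
t=5: [107, 107, 107, 107]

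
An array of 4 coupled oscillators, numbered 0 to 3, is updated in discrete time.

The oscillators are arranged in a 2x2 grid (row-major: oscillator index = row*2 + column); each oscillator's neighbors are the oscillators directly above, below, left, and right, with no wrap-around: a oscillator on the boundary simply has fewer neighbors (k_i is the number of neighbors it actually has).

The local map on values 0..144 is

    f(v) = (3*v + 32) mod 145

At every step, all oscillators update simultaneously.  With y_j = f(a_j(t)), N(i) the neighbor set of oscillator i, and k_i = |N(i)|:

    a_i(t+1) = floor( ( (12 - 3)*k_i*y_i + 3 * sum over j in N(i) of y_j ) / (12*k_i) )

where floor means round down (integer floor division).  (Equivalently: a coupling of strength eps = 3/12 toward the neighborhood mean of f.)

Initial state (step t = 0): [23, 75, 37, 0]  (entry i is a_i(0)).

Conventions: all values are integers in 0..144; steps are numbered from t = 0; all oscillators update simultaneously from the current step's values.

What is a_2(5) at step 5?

Simulating step by step:
t=0: [23, 75, 37, 0]
t=1: [107, 100, 123, 55]
t=2: [66, 45, 97, 58]
t=3: [70, 34, 43, 52]
t=4: [91, 118, 29, 51]
t=5: [38, 78, 96, 56]

Answer: a_2(5) = 96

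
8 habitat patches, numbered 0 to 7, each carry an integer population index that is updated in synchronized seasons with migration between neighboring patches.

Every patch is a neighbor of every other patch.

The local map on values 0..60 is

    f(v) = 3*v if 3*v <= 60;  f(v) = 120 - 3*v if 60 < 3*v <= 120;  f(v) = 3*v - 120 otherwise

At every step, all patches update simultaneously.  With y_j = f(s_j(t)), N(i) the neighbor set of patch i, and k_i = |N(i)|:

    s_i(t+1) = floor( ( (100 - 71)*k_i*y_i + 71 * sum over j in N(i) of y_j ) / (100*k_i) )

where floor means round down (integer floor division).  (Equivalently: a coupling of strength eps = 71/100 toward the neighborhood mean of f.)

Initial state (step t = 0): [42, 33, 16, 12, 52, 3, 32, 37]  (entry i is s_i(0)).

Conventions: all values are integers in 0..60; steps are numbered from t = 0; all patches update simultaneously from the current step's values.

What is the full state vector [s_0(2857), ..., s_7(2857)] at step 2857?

Answer: [40, 41, 41, 41, 41, 40, 41, 40]
Key observation: The state at step 6, [1, 2, 2, 2, 2, 1, 2, 1], reappears at step 10: the system is in a cycle of period 4 from step 6 on.  Therefore the state at step 2857 equals the state at step 6 + ((2857 - 6) mod 4) = 9, which is [40, 41, 41, 41, 41, 40, 41, 40].

Derivation:
t=0: [42, 33, 16, 12, 52, 3, 32, 37]
t=1: [20, 23, 28, 25, 25, 20, 23, 20]
t=2: [52, 51, 48, 49, 49, 52, 51, 52]
t=3: [32, 31, 30, 30, 30, 32, 31, 32]
t=4: [26, 27, 27, 27, 27, 26, 27, 26]
t=5: [40, 39, 39, 39, 39, 40, 39, 40]
t=6: [1, 2, 2, 2, 2, 1, 2, 1]
t=7: [4, 5, 5, 5, 5, 4, 5, 4]
t=8: [13, 14, 14, 14, 14, 13, 14, 13]
t=9: [40, 41, 41, 41, 41, 40, 41, 40]
t=10: [1, 2, 2, 2, 2, 1, 2, 1]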